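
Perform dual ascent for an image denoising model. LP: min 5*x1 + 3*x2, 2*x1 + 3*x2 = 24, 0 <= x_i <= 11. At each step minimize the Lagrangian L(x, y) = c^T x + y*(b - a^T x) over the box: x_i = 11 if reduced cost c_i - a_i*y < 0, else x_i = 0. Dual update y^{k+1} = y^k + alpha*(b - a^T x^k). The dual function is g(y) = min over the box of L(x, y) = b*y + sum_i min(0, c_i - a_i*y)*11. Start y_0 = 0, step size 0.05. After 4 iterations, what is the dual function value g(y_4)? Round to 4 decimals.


Dual ascent for LP: min 5*x1 + 3*x2, 2*x1 + 3*x2 = 24, 0 <= x_i <= 11
Step 1: y^k = 0.0, reduced costs: (5.0, 3.0)
  x^k = (0.0, 0.0), subgradient = b - a^T x = 24.0
  y^{k+1} = 0.0 + 0.05*24.0 = 1.2
Step 2: y^k = 1.2, reduced costs: (2.6, -0.6)
  x^k = (0.0, 11.0), subgradient = b - a^T x = -9.0
  y^{k+1} = 1.2 + 0.05*-9.0 = 0.75
Step 3: y^k = 0.75, reduced costs: (3.5, 0.75)
  x^k = (0.0, 0.0), subgradient = b - a^T x = 24.0
  y^{k+1} = 0.75 + 0.05*24.0 = 1.95
Step 4: y^k = 1.95, reduced costs: (1.1, -2.85)
  x^k = (0.0, 11.0), subgradient = b - a^T x = -9.0
  y^{k+1} = 1.95 + 0.05*-9.0 = 1.5
Dual objective at y_4 = 1.5: reduced costs (2.0, -1.5), box minimizer x = (0.0, 11.0)
g(y_4) = b*y + (c1 - a1*y)*x1 + (c2 - a2*y)*x2 = 24*1.5 + 2.0*0.0 + (-1.5)*11.0 = 36.0 + 0.0 - 16.5 = 19.5


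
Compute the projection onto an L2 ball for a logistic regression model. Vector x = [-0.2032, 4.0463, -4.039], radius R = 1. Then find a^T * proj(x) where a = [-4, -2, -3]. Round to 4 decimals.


Step 1: Compute ||x|| (intermediates to 6 decimals).
||x|| = sqrt((-0.2032)^2 + 4.0463^2 + (-4.039)^2) = 5.720783
Step 2: Project.
Since ||x|| > R, scale = R/||x|| = 1/5.720783 = 0.174801, proj(x) = scale * x
proj(x) = [-0.03552, 0.707297, -0.706021]
Step 3: Dot product.
a^T * proj(x) = -4*(-0.03552) - 2*0.707297 - 3*(-0.706021) = 0.8455


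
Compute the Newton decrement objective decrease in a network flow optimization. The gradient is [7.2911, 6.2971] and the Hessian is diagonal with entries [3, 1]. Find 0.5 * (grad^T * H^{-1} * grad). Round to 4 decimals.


Step 1: H is diagonal, so H^(-1) * g = [2.4304, 6.2971].
Step 2: g^T H^(-1) g = sum_i g_i^2 / H_ii
  = (7.2911)^2/3 + (6.2971)^2/1
  = 17.72 + 39.6535 = 57.3735
Step 3: Objective decrease = 0.5 * g^T H^(-1) g = 28.6868


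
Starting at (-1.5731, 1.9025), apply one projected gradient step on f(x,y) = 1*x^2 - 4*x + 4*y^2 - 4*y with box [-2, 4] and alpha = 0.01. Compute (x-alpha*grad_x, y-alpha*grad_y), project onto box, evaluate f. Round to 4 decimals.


Step 1: Compute gradient at (-1.5731, 1.9025).
grad_x = 2*1*-1.5731 - 4 = -7.1462
grad_y = 2*4*1.9025 - 4 = 11.22
Step 2: Gradient step.
x_raw = -1.5731 - 0.01*-7.1462 = -1.5016
y_raw = 1.9025 - 0.01*11.22 = 1.7903
Step 3: Project onto [-2, 4].
x_proj = clip(-1.5016) = -1.5016
y_proj = clip(1.7903) = 1.7903
Step 4: Evaluate f.
f(-1.5016, 1.7903) = 13.921


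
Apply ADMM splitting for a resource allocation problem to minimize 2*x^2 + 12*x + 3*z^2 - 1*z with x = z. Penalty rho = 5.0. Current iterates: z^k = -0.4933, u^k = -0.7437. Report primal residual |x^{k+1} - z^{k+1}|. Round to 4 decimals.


ADMM iteration with rho = 5.0, z^k = -0.4933, u^k = -0.7437
Step 1: x-update.
Minimize 2*x^2 + 12*x + (5.0/2)*(x + 0.4933 - 0.7437)^2
FOC: (2*2 + 5.0)*x = -12 + 5.0*(-0.4933 + 0.7437)
x^{k+1} = -1.1942
Step 2: z-update.
Minimize 3*z^2 - 1*z + (5.0/2)*(-1.1942 - z - 0.7437)^2
FOC: (2*3 + 5.0)*z = 1 + 5.0*(-1.1942 - 0.7437)
z^{k+1} = -0.79
Step 3: u-update.
u^{k+1} = -0.7437 - 1.1942 + 0.79 = -1.148
Step 4: Primal residual = |-1.1942 + 0.79| = 0.4043


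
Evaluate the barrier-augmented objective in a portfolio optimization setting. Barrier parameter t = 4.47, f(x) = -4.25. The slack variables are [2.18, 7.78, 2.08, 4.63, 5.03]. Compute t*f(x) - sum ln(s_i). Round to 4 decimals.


Step 1: Compute log-barrier.
ln values: [0.7793, 2.0516, 0.7324, 1.5326, 1.6154]
phi = -(0.7793 + 2.0516 + 0.7324 + 1.5326 + 1.6154) = -6.7112
Step 2: Compute augmented objective.
t*f(x) = 4.47*-4.25 = -18.9975
Total = -18.9975 - 6.7112 = -25.7087


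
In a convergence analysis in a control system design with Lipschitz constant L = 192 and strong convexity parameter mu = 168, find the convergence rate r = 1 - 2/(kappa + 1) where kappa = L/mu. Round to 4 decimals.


Step 1: Compute the condition number.
kappa = L/mu = 192/168 = 1.1429
Step 2: Compute the convergence rate.
r = 1 - 2/(kappa + 1) = 1 - 2*mu/(L + mu) = (L - mu)/(L + mu) = 24/360 = 0.0667


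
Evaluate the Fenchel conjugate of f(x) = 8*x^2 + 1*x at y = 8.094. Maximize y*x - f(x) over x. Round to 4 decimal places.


f*(y) = sup_x {y*x - a*x^2 - b*x} = sup_x {(y-b)*x - a*x^2}
FOC: (y - b) - 2a*x = 0 => x* = (y - b)/(2a)
x* = (8.094 - 1)/(2*8) = 0.4434
f*(8.094) = (y-b)^2/(4a) = (8.094 - 1)^2/(4*8)
= 50.3248/32 = 1.5727


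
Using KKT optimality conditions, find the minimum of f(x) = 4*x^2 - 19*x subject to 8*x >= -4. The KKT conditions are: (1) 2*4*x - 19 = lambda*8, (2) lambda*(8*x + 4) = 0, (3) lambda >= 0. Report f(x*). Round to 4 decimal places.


Step 1: Try lambda = 0 (constraint inactive).
Stationarity: 2*4*x - 19 = 0
x* = 19/(2*4) = 2.375
Check constraint: 8*2.375 = 19.0 >= -4 -- satisfied.
Step 2: Compute optimal value.
f(x*) = 4*2.375^2 - 19*2.375 = -22.5625


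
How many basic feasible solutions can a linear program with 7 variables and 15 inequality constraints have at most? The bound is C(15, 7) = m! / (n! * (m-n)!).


Each vertex corresponds to some choice of n active constraints out of m, so the number of vertices is at most C(m, n) = m! / (n!(m-n)!).
m = 15, n = 7
Numerator: 15 * 14 * 13 * 12 * 11 * 10 * 9
Denominator: 7! = 5040
C(15, 7) = 6435


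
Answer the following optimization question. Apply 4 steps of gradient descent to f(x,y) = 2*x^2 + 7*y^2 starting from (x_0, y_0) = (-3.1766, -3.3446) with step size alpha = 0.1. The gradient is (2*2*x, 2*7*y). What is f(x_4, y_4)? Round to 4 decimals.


Gradient descent on f(x,y) = 2*x^2 + 7*y^2.
Starting point: (-3.1766, -3.3446), alpha = 0.1
Step 1: grad_x = 2*2*-3.1766 = -12.7064, grad_y = 2*7*-3.3446 = -46.8244
  x_1 = -3.1766 - 0.1*-12.7064 = -1.906
  y_1 = -3.3446 - 0.1*-46.8244 = 1.3378
Step 2: grad_x = 2*2*-1.906 = -7.6238, grad_y = 2*7*1.3378 = 18.7298
  x_2 = -1.906 - 0.1*-7.6238 = -1.1436
  y_2 = 1.3378 - 0.1*18.7298 = -0.5351
Step 3: grad_x = 2*2*-1.1436 = -4.5743, grad_y = 2*7*-0.5351 = -7.4919
  x_3 = -1.1436 - 0.1*-4.5743 = -0.6861
  y_3 = -0.5351 - 0.1*-7.4919 = 0.2141
Step 4: grad_x = 2*2*-0.6861 = -2.7446, grad_y = 2*7*0.2141 = 2.9968
  x_4 = -0.6861 - 0.1*-2.7446 = -0.4117
  y_4 = 0.2141 - 0.1*2.9968 = -0.0856
f(-0.4117, -0.0856) = 2*(-0.4117)^2 + 7*(-0.0856)^2 = 0.3903


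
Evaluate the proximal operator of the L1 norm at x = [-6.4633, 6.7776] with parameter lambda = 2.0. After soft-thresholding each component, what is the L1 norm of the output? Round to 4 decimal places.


Soft-thresholding with lambda = 2.0:
prox(-6.4633) = sign(-6.4633)*max(|-6.4633| - 2.0, 0) = -4.4633
prox(6.7776) = sign(6.7776)*max(|6.7776| - 2.0, 0) = 4.7776
prox(x) = [-4.4633, 4.7776]
||prox(x)||_1 = 4.4633 + 4.7776 = 9.2409


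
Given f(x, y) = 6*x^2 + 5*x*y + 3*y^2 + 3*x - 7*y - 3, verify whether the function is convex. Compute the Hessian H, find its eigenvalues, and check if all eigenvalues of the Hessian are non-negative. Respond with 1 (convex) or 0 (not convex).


The Hessian of f(x,y) = 6*x^2 + 5*x*y + 3*y^2 + 3*x - 7*y - 3 is:
H = [[12, 5], [5, 6]]
Trace = 12 + 6 = 18
Determinant = 12*6 - (5)^2 = 47
Discriminant = (18)^2 - 4*47 = 136.0
Eigenvalues: lambda_1 = 3.169, lambda_2 = 14.831
The function is convex.

1


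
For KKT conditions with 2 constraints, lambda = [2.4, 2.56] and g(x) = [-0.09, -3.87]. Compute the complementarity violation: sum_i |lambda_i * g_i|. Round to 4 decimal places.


KKT complementary slackness check:
lambda_1 * g_1 = 2.4 * -0.09 = -0.216
lambda_2 * g_2 = 2.56 * -3.87 = -9.9072
Total violation = 0.216 + 9.9072 = 10.1232


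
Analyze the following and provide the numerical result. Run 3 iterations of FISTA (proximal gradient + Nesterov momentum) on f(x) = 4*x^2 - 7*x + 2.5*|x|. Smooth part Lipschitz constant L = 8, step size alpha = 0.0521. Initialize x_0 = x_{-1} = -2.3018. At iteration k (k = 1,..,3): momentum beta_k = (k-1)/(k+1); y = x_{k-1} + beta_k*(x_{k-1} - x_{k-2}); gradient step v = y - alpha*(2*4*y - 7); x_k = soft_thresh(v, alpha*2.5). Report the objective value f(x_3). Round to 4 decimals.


FISTA on f(x) = 4*x^2 - 7*x + 2.5*|x|
L = 8, alpha = 0.0521
Iteration 1: beta = 0.0, y = -2.3018 + 0.0*(-2.3018 + 2.3018) = -2.3018
  grad(y) = -25.4144, v = y - alpha*grad = -0.9777
  prox(v) = soft_thresh(-0.9777, 0.1303) = -0.8475
Iteration 2: beta = 0.3333, y = -0.8475 + 0.3333*(-0.8475 + 2.3018) = -0.3627
  grad(y) = -9.9014, v = y - alpha*grad = 0.1532
  prox(v) = soft_thresh(0.1532, 0.1303) = 0.0229
Iteration 3: beta = 0.5, y = 0.0229 + 0.5*(0.0229 + 0.8475) = 0.4581
  grad(y) = -3.3349, v = y - alpha*grad = 0.6319
  prox(v) = soft_thresh(0.6319, 0.1303) = 0.5016
f(x_3) = 4*0.5016^2 - 7*0.5016 + 2.5*|0.5016| = -1.2508


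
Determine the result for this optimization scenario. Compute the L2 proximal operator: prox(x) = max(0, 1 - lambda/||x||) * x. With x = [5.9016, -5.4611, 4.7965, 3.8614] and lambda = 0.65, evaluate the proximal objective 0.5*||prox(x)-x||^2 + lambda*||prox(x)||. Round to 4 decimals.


Step 1: Compute ||x||.
||x|| = 10.1277
Step 2: Compute scaling factor.
scale = max(0, 1 - 0.65/10.1277) = 0.9358
Step 3: prox(x) = [5.5228, -5.1106, 4.4887, 3.6136]
||prox(x)|| = 9.4777
Step 4: Proximal objective.
0.5*||prox-x||^2 = 0.2113
lambda*||prox|| = 6.1605
Total = 6.3717


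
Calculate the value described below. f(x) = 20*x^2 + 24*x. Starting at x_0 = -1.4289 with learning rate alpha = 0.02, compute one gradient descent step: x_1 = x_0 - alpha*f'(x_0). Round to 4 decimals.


We compute the gradient at x_0 and apply the update.
f'(x) = 40*x + 24
f'(-1.4289) = 40*-1.4289 + 24 = -33.156
x_1 = -1.4289 - 0.02*-33.156 = -0.7658


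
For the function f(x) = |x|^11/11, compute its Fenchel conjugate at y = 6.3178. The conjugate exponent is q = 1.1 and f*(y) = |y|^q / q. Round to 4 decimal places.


The conjugate exponent q satisfies 1/p + 1/q = 1.
p = 11, so q = 11/(11 - 1) = 1.1
|y|^q = 6.3178^1.1 = 7.5967
f*(6.3178) = 7.5967 / 1.1 = 6.9061


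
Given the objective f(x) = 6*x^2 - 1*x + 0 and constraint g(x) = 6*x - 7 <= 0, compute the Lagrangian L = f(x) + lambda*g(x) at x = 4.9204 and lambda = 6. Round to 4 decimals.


Step 1: Evaluate f(x).
f(4.9204) = 6*4.9204^2 - 1*4.9204 + 0 = 140.3416
Step 2: Evaluate g(x).
g(4.9204) = 6*4.9204 - 7 = 22.5224
Step 3: Compute Lagrangian.
L = 140.3416 + 6*22.5224 = 275.476


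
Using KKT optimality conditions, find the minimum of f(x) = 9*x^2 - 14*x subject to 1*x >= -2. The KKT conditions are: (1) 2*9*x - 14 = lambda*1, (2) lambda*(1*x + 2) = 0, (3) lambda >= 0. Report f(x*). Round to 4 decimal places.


Step 1: Try lambda = 0 (constraint inactive).
Stationarity: 2*9*x - 14 = 0
x* = 14/(2*9) = 7/9 = 0.7778 (rounded; the exact value 7/9 is used below)
Check constraint: 1*0.7778 = 0.7778 >= -2 -- satisfied.
Step 2: Compute optimal value.
f(x*) = 9*(7/9)^2 - 14*(7/9) = -5.4444


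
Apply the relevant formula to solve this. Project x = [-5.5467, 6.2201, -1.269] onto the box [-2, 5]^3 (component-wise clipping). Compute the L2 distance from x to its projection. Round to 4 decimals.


Project each component onto [-2, 5].
clip(-5.5467) = -2.0, clip(6.2201) = 5.0, clip(-1.269) = -1.269
Projection = [-2.0, 5.0, -1.269]
Squared diffs: [12.5791, 1.4886, 0.0]
Distance = sqrt(14.0677) = 3.7507


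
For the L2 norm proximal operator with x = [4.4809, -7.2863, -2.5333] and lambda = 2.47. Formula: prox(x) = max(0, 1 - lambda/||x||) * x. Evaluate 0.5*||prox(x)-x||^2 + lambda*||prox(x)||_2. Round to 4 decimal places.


Step 1: Compute ||x||.
||x|| = 8.9211
Step 2: Compute scaling factor.
scale = max(0, 1 - 2.47/8.9211) = 0.7231
Step 3: prox(x) = [3.2403, -5.2689, -1.8319]
||prox(x)|| = 6.4511
Step 4: Proximal objective.
0.5*||prox-x||^2 = 3.0505
lambda*||prox|| = 15.9342
Total = 18.9847


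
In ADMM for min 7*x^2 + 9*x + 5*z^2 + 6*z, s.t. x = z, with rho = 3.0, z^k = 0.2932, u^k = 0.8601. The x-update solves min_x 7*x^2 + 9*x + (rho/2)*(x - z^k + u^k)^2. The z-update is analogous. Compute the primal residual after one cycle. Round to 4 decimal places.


ADMM iteration with rho = 3.0, z^k = 0.2932, u^k = 0.8601
Step 1: x-update.
Minimize 7*x^2 + 9*x + (3.0/2)*(x - 0.2932 + 0.8601)^2
FOC: (2*7 + 3.0)*x = -9 + 3.0*(0.2932 - 0.8601)
x^{k+1} = -0.6295
Step 2: z-update.
Minimize 5*z^2 + 6*z + (3.0/2)*(-0.6295 - z + 0.8601)^2
FOC: (2*5 + 3.0)*z = -6 + 3.0*(-0.6295 + 0.8601)
z^{k+1} = -0.4083
Step 3: u-update.
u^{k+1} = 0.8601 - 0.6295 + 0.4083 = 0.639
Step 4: Primal residual = |-0.6295 + 0.4083| = 0.2211


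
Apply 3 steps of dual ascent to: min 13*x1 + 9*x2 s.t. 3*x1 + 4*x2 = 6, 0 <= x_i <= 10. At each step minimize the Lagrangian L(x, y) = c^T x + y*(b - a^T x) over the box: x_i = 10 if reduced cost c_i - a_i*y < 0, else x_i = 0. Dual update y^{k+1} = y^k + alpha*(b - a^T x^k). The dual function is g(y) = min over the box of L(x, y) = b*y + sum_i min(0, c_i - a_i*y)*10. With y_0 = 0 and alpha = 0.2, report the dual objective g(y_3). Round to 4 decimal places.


Dual ascent for LP: min 13*x1 + 9*x2, 3*x1 + 4*x2 = 6, 0 <= x_i <= 10
Step 1: y^k = 0.0, reduced costs: (13.0, 9.0)
  x^k = (0.0, 0.0), subgradient = b - a^T x = 6.0
  y^{k+1} = 0.0 + 0.2*6.0 = 1.2
Step 2: y^k = 1.2, reduced costs: (9.4, 4.2)
  x^k = (0.0, 0.0), subgradient = b - a^T x = 6.0
  y^{k+1} = 1.2 + 0.2*6.0 = 2.4
Step 3: y^k = 2.4, reduced costs: (5.8, -0.6)
  x^k = (0.0, 10.0), subgradient = b - a^T x = -34.0
  y^{k+1} = 2.4 + 0.2*-34.0 = -4.4
Dual objective at y_3 = -4.4: reduced costs (26.2, 26.6), box minimizer x = (0.0, 0.0)
g(y_3) = b*y + (c1 - a1*y)*x1 + (c2 - a2*y)*x2 = 6*(-4.4) + 26.2*0.0 + 26.6*0.0 = -26.4 + 0.0 + 0.0 = -26.4


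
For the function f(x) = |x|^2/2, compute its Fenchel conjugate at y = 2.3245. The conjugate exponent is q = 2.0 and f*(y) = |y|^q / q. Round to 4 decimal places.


The conjugate exponent q satisfies 1/p + 1/q = 1.
p = 2, so q = 2/(2 - 1) = 2.0
|y|^q = 2.3245^2.0 = 5.4033
f*(2.3245) = 5.4033 / 2.0 = 2.7017


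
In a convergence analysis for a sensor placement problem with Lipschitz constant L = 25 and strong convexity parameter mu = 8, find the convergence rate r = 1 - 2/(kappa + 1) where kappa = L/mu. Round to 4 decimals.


Step 1: Compute the condition number.
kappa = L/mu = 25/8 = 3.125
Step 2: Compute the convergence rate.
r = 1 - 2/(kappa + 1) = 1 - 2*mu/(L + mu) = (L - mu)/(L + mu) = 17/33 = 0.5152


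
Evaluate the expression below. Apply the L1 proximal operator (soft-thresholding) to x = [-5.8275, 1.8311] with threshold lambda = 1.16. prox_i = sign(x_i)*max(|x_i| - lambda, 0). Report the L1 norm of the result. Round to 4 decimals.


Soft-thresholding with lambda = 1.16:
prox(-5.8275) = sign(-5.8275)*max(|-5.8275| - 1.16, 0) = -4.6675
prox(1.8311) = sign(1.8311)*max(|1.8311| - 1.16, 0) = 0.6711
prox(x) = [-4.6675, 0.6711]
||prox(x)||_1 = 4.6675 + 0.6711 = 5.3386


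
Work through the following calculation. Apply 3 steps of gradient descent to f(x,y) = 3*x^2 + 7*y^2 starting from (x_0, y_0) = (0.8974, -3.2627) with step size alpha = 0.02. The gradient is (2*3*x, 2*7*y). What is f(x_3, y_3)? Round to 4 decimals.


Gradient descent on f(x,y) = 3*x^2 + 7*y^2.
Starting point: (0.8974, -3.2627), alpha = 0.02
Step 1: grad_x = 2*3*0.8974 = 5.3844, grad_y = 2*7*-3.2627 = -45.6778
  x_1 = 0.8974 - 0.02*5.3844 = 0.7897
  y_1 = -3.2627 - 0.02*-45.6778 = -2.3491
Step 2: grad_x = 2*3*0.7897 = 4.7383, grad_y = 2*7*-2.3491 = -32.888
  x_2 = 0.7897 - 0.02*4.7383 = 0.6949
  y_2 = -2.3491 - 0.02*-32.888 = -1.6914
Step 3: grad_x = 2*3*0.6949 = 4.1697, grad_y = 2*7*-1.6914 = -23.6794
  x_3 = 0.6949 - 0.02*4.1697 = 0.6116
  y_3 = -1.6914 - 0.02*-23.6794 = -1.2178
f(0.6116, -1.2178) = 3*0.6116^2 + 7*(-1.2178)^2 = 11.5032


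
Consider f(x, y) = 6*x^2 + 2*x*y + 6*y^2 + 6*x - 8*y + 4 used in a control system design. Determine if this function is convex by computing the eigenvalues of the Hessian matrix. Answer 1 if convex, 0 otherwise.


The Hessian of f(x,y) = 6*x^2 + 2*x*y + 6*y^2 + 6*x - 8*y + 4 is:
H = [[12, 2], [2, 12]]
Trace = 12 + 12 = 24
Determinant = 12*12 - (2)^2 = 140
Discriminant = (24)^2 - 4*140 = 16.0
Eigenvalues: lambda_1 = 10.0, lambda_2 = 14.0
The function is convex.

1


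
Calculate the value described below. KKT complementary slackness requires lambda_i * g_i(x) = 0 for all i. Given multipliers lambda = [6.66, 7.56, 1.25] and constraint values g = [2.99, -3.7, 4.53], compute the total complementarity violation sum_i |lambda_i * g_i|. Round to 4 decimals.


KKT complementary slackness check:
lambda_1 * g_1 = 6.66 * 2.99 = 19.9134
lambda_2 * g_2 = 7.56 * -3.7 = -27.972
lambda_3 * g_3 = 1.25 * 4.53 = 5.6625
Total violation = 19.9134 + 27.972 + 5.6625 = 53.5479


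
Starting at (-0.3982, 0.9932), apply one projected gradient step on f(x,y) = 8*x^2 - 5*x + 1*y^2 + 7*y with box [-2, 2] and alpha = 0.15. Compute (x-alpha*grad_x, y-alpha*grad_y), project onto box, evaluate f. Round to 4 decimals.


Step 1: Compute gradient at (-0.3982, 0.9932).
grad_x = 2*8*-0.3982 - 5 = -11.3712
grad_y = 2*1*0.9932 + 7 = 8.9864
Step 2: Gradient step.
x_raw = -0.3982 - 0.15*-11.3712 = 1.3075
y_raw = 0.9932 - 0.15*8.9864 = -0.3548
Step 3: Project onto [-2, 2].
x_proj = clip(1.3075) = 1.3075
y_proj = clip(-0.3548) = -0.3548
Step 4: Evaluate f.
f(1.3075, -0.3548) = 4.7812


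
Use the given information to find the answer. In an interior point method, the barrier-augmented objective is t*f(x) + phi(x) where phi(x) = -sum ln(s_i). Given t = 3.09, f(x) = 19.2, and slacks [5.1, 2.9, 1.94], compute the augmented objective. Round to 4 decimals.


Step 1: Compute log-barrier.
ln values: [1.6292, 1.0647, 0.6627]
phi = -(1.6292 + 1.0647 + 0.6627) = -3.3566
Step 2: Compute augmented objective.
t*f(x) = 3.09*19.2 = 59.328
Total = 59.328 - 3.3566 = 55.9714


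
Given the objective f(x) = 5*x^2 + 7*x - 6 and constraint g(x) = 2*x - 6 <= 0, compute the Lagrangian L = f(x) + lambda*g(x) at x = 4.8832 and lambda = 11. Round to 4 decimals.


Step 1: Evaluate f(x).
f(4.8832) = 5*4.8832^2 + 7*4.8832 - 6 = 147.4106
Step 2: Evaluate g(x).
g(4.8832) = 2*4.8832 - 6 = 3.7664
Step 3: Compute Lagrangian.
L = 147.4106 + 11*3.7664 = 188.841


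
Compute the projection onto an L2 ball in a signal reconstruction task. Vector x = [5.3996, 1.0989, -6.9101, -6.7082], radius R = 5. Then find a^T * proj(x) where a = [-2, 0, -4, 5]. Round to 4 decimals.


Step 1: Compute ||x|| (intermediates to 6 decimals).
||x|| = sqrt(5.3996^2 + 1.0989^2 + (-6.9101)^2 + (-6.7082)^2) = 11.095616
Step 2: Project.
Since ||x|| > R, scale = R/||x|| = 5/11.095616 = 0.450628, proj(x) = scale * x
proj(x) = [2.433211, 0.495195, -3.113885, -3.022903]
Step 3: Dot product.
a^T * proj(x) = -2*2.433211 + 0*0.495195 - 4*(-3.113885) + 5*(-3.022903) = -7.5254


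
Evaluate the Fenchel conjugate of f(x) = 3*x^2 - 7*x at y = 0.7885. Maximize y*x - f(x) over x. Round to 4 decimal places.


f*(y) = sup_x {y*x - a*x^2 - b*x} = sup_x {(y-b)*x - a*x^2}
FOC: (y - b) - 2a*x = 0 => x* = (y - b)/(2a)
x* = (0.7885 + 7)/(2*3) = 1.2981
f*(0.7885) = (y-b)^2/(4a) = (0.7885 + 7)^2/(4*3)
= 60.6607/12 = 5.0551


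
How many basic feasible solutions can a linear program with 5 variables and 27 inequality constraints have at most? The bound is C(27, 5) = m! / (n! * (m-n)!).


Each vertex corresponds to some choice of n active constraints out of m, so the number of vertices is at most C(m, n) = m! / (n!(m-n)!).
m = 27, n = 5
Numerator: 27 * 26 * 25 * 24 * 23
Denominator: 5! = 120
C(27, 5) = 80730


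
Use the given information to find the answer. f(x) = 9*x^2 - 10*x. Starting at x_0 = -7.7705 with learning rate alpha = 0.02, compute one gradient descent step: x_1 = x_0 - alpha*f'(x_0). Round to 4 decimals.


We compute the gradient at x_0 and apply the update.
f'(x) = 18*x - 10
f'(-7.7705) = 18*-7.7705 - 10 = -149.869
x_1 = -7.7705 - 0.02*-149.869 = -4.7731


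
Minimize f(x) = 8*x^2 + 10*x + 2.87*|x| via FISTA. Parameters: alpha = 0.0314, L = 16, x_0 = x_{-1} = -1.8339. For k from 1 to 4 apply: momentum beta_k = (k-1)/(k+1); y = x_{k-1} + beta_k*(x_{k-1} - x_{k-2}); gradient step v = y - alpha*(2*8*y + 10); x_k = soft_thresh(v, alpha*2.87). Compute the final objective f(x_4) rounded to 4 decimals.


FISTA on f(x) = 8*x^2 + 10*x + 2.87*|x|
L = 16, alpha = 0.0314
Iteration 1: beta = 0.0, y = -1.8339 + 0.0*(-1.8339 + 1.8339) = -1.8339
  grad(y) = -19.3424, v = y - alpha*grad = -1.2265
  prox(v) = soft_thresh(-1.2265, 0.0901) = -1.1364
Iteration 2: beta = 0.3333, y = -1.1364 + 0.3333*(-1.1364 + 1.8339) = -0.9039
  grad(y) = -4.4631, v = y - alpha*grad = -0.7638
  prox(v) = soft_thresh(-0.7638, 0.0901) = -0.6737
Iteration 3: beta = 0.5, y = -0.6737 + 0.5*(-0.6737 + 1.1364) = -0.4423
  grad(y) = 2.9231, v = y - alpha*grad = -0.5341
  prox(v) = soft_thresh(-0.5341, 0.0901) = -0.444
Iteration 4: beta = 0.6, y = -0.444 + 0.6*(-0.444 + 0.6737) = -0.3062
  grad(y) = 5.1016, v = y - alpha*grad = -0.4663
  prox(v) = soft_thresh(-0.4663, 0.0901) = -0.3762
f(x_4) = 8*(-0.3762)^2 + 10*(-0.3762) + 2.87*|-0.3762| = -1.5501


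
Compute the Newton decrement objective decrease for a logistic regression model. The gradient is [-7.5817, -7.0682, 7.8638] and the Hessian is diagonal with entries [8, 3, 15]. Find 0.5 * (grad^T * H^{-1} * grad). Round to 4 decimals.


Step 1: H is diagonal, so H^(-1) * g = [-0.9477, -2.3561, 0.5243].
Step 2: g^T H^(-1) g = sum_i g_i^2 / H_ii
  = (-7.5817)^2/8 + (-7.0682)^2/3 + (7.8638)^2/15
  = 7.1853 + 16.6532 + 4.1226 = 27.961
Step 3: Objective decrease = 0.5 * g^T H^(-1) g = 13.9805


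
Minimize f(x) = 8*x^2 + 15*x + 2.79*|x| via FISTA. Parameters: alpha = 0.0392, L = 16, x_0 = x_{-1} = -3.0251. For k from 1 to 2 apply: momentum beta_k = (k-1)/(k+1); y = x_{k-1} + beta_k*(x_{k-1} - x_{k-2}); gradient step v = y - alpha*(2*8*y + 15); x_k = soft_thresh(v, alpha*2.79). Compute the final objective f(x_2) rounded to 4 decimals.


FISTA on f(x) = 8*x^2 + 15*x + 2.79*|x|
L = 16, alpha = 0.0392
Iteration 1: beta = 0.0, y = -3.0251 + 0.0*(-3.0251 + 3.0251) = -3.0251
  grad(y) = -33.4016, v = y - alpha*grad = -1.7158
  prox(v) = soft_thresh(-1.7158, 0.1094) = -1.6064
Iteration 2: beta = 0.3333, y = -1.6064 + 0.3333*(-1.6064 + 3.0251) = -1.1335
  grad(y) = -3.1358, v = y - alpha*grad = -1.0106
  prox(v) = soft_thresh(-1.0106, 0.1094) = -0.9012
f(x_2) = 8*(-0.9012)^2 + 15*(-0.9012) + 2.79*|-0.9012| = -4.5064


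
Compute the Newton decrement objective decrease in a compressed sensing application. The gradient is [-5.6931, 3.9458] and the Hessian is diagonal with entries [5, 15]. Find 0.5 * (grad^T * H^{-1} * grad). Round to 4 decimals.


Step 1: H is diagonal, so H^(-1) * g = [-1.1386, 0.2631].
Step 2: g^T H^(-1) g = sum_i g_i^2 / H_ii
  = (-5.6931)^2/5 + (3.9458)^2/15
  = 6.4823 + 1.038 = 7.5202
Step 3: Objective decrease = 0.5 * g^T H^(-1) g = 3.7601


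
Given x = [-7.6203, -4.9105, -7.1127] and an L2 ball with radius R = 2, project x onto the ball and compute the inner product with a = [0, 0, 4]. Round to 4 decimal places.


Step 1: Compute ||x|| (intermediates to 6 decimals).
||x|| = sqrt((-7.6203)^2 + (-4.9105)^2 + (-7.1127)^2) = 11.522694
Step 2: Project.
Since ||x|| > R, scale = R/||x|| = 2/11.522694 = 0.173571, proj(x) = scale * x
proj(x) = [-1.322663, -0.85232, -1.234558]
Step 3: Dot product.
a^T * proj(x) = 0*(-1.322663) + 0*(-0.85232) + 4*(-1.234558) = -4.9382


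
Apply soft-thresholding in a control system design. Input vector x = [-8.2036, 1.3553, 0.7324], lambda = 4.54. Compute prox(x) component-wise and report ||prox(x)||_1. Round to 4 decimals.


Soft-thresholding with lambda = 4.54:
prox(-8.2036) = sign(-8.2036)*max(|-8.2036| - 4.54, 0) = -3.6636
prox(1.3553) = sign(1.3553)*max(|1.3553| - 4.54, 0) = 0.0
prox(0.7324) = sign(0.7324)*max(|0.7324| - 4.54, 0) = 0.0
prox(x) = [-3.6636, 0.0, 0.0]
||prox(x)||_1 = 3.6636 + 0.0 + 0.0 = 3.6636


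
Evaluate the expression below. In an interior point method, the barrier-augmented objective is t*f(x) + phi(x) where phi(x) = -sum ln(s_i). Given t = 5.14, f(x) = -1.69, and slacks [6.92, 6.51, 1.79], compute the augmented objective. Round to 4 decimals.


Step 1: Compute log-barrier.
ln values: [1.9344, 1.8733, 0.5822]
phi = -(1.9344 + 1.8733 + 0.5822) = -4.39
Step 2: Compute augmented objective.
t*f(x) = 5.14*-1.69 = -8.6866
Total = -8.6866 - 4.39 = -13.0766


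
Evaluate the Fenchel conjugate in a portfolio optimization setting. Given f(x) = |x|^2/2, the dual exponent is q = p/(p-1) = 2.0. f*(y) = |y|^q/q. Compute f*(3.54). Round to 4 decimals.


The conjugate exponent q satisfies 1/p + 1/q = 1.
p = 2, so q = 2/(2 - 1) = 2.0
|y|^q = 3.54^2.0 = 12.5316
f*(3.54) = 12.5316 / 2.0 = 6.2658


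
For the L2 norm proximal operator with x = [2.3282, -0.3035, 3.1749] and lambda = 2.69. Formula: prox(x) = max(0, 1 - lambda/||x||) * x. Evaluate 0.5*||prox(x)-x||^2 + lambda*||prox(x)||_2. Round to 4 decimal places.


Step 1: Compute ||x||.
||x|| = 3.9487
Step 2: Compute scaling factor.
scale = max(0, 1 - 2.69/3.9487) = 0.3188
Step 3: prox(x) = [0.7422, -0.0967, 1.0121]
||prox(x)|| = 1.2587
Step 4: Proximal objective.
0.5*||prox-x||^2 = 3.6181
lambda*||prox|| = 3.3859
Total = 7.0041


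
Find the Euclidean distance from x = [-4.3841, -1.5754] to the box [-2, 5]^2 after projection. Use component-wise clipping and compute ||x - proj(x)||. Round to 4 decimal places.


Project each component onto [-2, 5].
clip(-4.3841) = -2.0, clip(-1.5754) = -1.5754
Projection = [-2.0, -1.5754]
Squared diffs: [5.6839, 0.0]
Distance = sqrt(5.6839) = 2.3841


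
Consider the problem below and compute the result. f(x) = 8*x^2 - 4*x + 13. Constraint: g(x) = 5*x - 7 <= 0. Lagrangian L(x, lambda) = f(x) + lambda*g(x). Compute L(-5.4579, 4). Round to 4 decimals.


Step 1: Evaluate f(x).
f(-5.4579) = 8*(-5.4579)^2 - 4*(-5.4579) + 13 = 273.141
Step 2: Evaluate g(x).
g(-5.4579) = 5*-5.4579 - 7 = -34.2895
Step 3: Compute Lagrangian.
L = 273.141 + 4*-34.2895 = 135.983


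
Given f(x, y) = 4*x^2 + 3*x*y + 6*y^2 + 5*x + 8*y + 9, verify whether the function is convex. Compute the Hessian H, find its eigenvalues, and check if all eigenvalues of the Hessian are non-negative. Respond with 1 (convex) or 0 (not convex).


The Hessian of f(x,y) = 4*x^2 + 3*x*y + 6*y^2 + 5*x + 8*y + 9 is:
H = [[8, 3], [3, 12]]
Trace = 8 + 12 = 20
Determinant = 8*12 - (3)^2 = 87
Discriminant = (20)^2 - 4*87 = 52.0
Eigenvalues: lambda_1 = 6.3944, lambda_2 = 13.6056
The function is convex.

1


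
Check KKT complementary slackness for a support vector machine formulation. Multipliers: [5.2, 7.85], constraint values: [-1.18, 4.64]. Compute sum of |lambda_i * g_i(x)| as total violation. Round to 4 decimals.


KKT complementary slackness check:
lambda_1 * g_1 = 5.2 * -1.18 = -6.136
lambda_2 * g_2 = 7.85 * 4.64 = 36.424
Total violation = 6.136 + 36.424 = 42.56


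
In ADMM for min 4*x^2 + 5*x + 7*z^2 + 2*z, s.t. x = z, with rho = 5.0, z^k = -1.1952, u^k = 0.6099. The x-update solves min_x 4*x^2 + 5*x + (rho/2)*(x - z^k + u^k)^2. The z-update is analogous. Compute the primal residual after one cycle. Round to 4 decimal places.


ADMM iteration with rho = 5.0, z^k = -1.1952, u^k = 0.6099
Step 1: x-update.
Minimize 4*x^2 + 5*x + (5.0/2)*(x + 1.1952 + 0.6099)^2
FOC: (2*4 + 5.0)*x = -5 + 5.0*(-1.1952 - 0.6099)
x^{k+1} = -1.0789
Step 2: z-update.
Minimize 7*z^2 + 2*z + (5.0/2)*(-1.0789 - z + 0.6099)^2
FOC: (2*7 + 5.0)*z = -2 + 5.0*(-1.0789 + 0.6099)
z^{k+1} = -0.2287
Step 3: u-update.
u^{k+1} = 0.6099 - 1.0789 + 0.2287 = -0.2403
Step 4: Primal residual = |-1.0789 + 0.2287| = 0.8502


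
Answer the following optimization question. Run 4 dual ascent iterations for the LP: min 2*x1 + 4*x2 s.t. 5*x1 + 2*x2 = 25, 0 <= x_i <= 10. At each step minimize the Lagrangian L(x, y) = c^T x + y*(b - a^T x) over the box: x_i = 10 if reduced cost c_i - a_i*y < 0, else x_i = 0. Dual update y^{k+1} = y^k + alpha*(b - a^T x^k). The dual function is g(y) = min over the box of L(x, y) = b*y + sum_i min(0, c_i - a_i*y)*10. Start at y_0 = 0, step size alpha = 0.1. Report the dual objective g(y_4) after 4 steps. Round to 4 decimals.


Dual ascent for LP: min 2*x1 + 4*x2, 5*x1 + 2*x2 = 25, 0 <= x_i <= 10
Step 1: y^k = 0.0, reduced costs: (2.0, 4.0)
  x^k = (0.0, 0.0), subgradient = b - a^T x = 25.0
  y^{k+1} = 0.0 + 0.1*25.0 = 2.5
Step 2: y^k = 2.5, reduced costs: (-10.5, -1.0)
  x^k = (10.0, 10.0), subgradient = b - a^T x = -45.0
  y^{k+1} = 2.5 + 0.1*-45.0 = -2.0
Step 3: y^k = -2.0, reduced costs: (12.0, 8.0)
  x^k = (0.0, 0.0), subgradient = b - a^T x = 25.0
  y^{k+1} = -2.0 + 0.1*25.0 = 0.5
Step 4: y^k = 0.5, reduced costs: (-0.5, 3.0)
  x^k = (10.0, 0.0), subgradient = b - a^T x = -25.0
  y^{k+1} = 0.5 + 0.1*-25.0 = -2.0
Dual objective at y_4 = -2.0: reduced costs (12.0, 8.0), box minimizer x = (0.0, 0.0)
g(y_4) = b*y + (c1 - a1*y)*x1 + (c2 - a2*y)*x2 = 25*(-2.0) + 12.0*0.0 + 8.0*0.0 = -50.0 + 0.0 + 0.0 = -50.0


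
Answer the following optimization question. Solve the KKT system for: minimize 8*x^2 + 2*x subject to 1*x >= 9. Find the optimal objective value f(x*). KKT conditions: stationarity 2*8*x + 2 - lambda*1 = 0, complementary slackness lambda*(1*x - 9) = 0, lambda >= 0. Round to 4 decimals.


Step 1: Try lambda = 0 (constraint inactive).
x_unc = -2/(2*8) = -0.125
Check: 1*-0.125 = -0.125 < 9 -- violated!
Step 2: Constraint must be active: 1*x = 9
x* = 9/1 = 9.0
lambda = (2*8*9.0 + 2)/1 = 146.0
Step 3: Compute optimal value.
f(x*) = 8*9.0^2 + 2*9.0 = 666.0


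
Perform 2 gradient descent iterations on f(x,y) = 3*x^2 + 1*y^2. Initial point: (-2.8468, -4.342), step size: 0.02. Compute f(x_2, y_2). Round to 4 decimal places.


Gradient descent on f(x,y) = 3*x^2 + 1*y^2.
Starting point: (-2.8468, -4.342), alpha = 0.02
Step 1: grad_x = 2*3*-2.8468 = -17.0808, grad_y = 2*1*-4.342 = -8.684
  x_1 = -2.8468 - 0.02*-17.0808 = -2.5052
  y_1 = -4.342 - 0.02*-8.684 = -4.1683
Step 2: grad_x = 2*3*-2.5052 = -15.0311, grad_y = 2*1*-4.1683 = -8.3366
  x_2 = -2.5052 - 0.02*-15.0311 = -2.2046
  y_2 = -4.1683 - 0.02*-8.3366 = -4.0016
f(-2.2046, -4.0016) = 3*(-2.2046)^2 + 1*(-4.0016)^2 = 30.593


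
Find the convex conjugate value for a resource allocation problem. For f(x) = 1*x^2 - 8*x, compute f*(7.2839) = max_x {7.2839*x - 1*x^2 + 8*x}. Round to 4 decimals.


f*(y) = sup_x {y*x - a*x^2 - b*x} = sup_x {(y-b)*x - a*x^2}
FOC: (y - b) - 2a*x = 0 => x* = (y - b)/(2a)
x* = (7.2839 + 8)/(2*1) = 7.642
f*(7.2839) = (y-b)^2/(4a) = (7.2839 + 8)^2/(4*1)
= 233.5976/4 = 58.3994


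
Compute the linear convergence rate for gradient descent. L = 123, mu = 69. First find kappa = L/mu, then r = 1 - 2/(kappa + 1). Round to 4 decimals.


Step 1: Compute the condition number.
kappa = L/mu = 123/69 = 1.7826
Step 2: Compute the convergence rate.
r = 1 - 2/(kappa + 1) = 1 - 2*mu/(L + mu) = (L - mu)/(L + mu) = 54/192 = 0.2813


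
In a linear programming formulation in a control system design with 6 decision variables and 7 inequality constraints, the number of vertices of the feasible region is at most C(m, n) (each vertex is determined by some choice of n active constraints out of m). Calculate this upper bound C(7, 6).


Each vertex corresponds to some choice of n active constraints out of m, so the number of vertices is at most C(m, n) = m! / (n!(m-n)!).
m = 7, n = 6
Numerator: 7 * 6 * 5 * 4 * 3 * 2
Denominator: 6! = 720
C(7, 6) = 7


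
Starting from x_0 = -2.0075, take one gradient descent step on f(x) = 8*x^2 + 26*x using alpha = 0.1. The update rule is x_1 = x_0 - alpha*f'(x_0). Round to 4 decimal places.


We compute the gradient at x_0 and apply the update.
f'(x) = 16*x + 26
f'(-2.0075) = 16*-2.0075 + 26 = -6.12
x_1 = -2.0075 - 0.1*-6.12 = -1.3955


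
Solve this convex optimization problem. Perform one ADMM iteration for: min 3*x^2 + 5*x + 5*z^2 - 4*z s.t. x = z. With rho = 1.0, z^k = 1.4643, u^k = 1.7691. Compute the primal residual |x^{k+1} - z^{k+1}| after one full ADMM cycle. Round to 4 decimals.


ADMM iteration with rho = 1.0, z^k = 1.4643, u^k = 1.7691
Step 1: x-update.
Minimize 3*x^2 + 5*x + (1.0/2)*(x - 1.4643 + 1.7691)^2
FOC: (2*3 + 1.0)*x = -5 + 1.0*(1.4643 - 1.7691)
x^{k+1} = -0.7578
Step 2: z-update.
Minimize 5*z^2 - 4*z + (1.0/2)*(-0.7578 - z + 1.7691)^2
FOC: (2*5 + 1.0)*z = 4 + 1.0*(-0.7578 + 1.7691)
z^{k+1} = 0.4556
Step 3: u-update.
u^{k+1} = 1.7691 - 0.7578 - 0.4556 = 0.5557
Step 4: Primal residual = |-0.7578 - 0.4556| = 1.2134


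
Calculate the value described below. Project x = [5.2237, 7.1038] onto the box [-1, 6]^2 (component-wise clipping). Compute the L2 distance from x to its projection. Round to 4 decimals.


Project each component onto [-1, 6].
clip(5.2237) = 5.2237, clip(7.1038) = 6.0
Projection = [5.2237, 6.0]
Squared diffs: [0.0, 1.2184]
Distance = sqrt(1.2184) = 1.1038


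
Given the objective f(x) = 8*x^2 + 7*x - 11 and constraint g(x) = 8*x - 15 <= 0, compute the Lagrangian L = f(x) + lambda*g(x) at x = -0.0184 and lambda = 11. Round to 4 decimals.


Step 1: Evaluate f(x).
f(-0.0184) = 8*(-0.0184)^2 + 7*(-0.0184) - 11 = -11.1261
Step 2: Evaluate g(x).
g(-0.0184) = 8*-0.0184 - 15 = -15.1472
Step 3: Compute Lagrangian.
L = -11.1261 + 11*-15.1472 = -177.7453


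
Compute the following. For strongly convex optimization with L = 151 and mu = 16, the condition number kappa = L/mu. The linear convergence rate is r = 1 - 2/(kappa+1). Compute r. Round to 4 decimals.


Step 1: Compute the condition number.
kappa = L/mu = 151/16 = 9.4375
Step 2: Compute the convergence rate.
r = 1 - 2/(kappa + 1) = 1 - 2*mu/(L + mu) = (L - mu)/(L + mu) = 135/167 = 0.8084


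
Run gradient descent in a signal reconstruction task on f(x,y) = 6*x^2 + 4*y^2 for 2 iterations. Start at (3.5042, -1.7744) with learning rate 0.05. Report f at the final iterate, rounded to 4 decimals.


Gradient descent on f(x,y) = 6*x^2 + 4*y^2.
Starting point: (3.5042, -1.7744), alpha = 0.05
Step 1: grad_x = 2*6*3.5042 = 42.0504, grad_y = 2*4*-1.7744 = -14.1952
  x_1 = 3.5042 - 0.05*42.0504 = 1.4017
  y_1 = -1.7744 - 0.05*-14.1952 = -1.0646
Step 2: grad_x = 2*6*1.4017 = 16.8202, grad_y = 2*4*-1.0646 = -8.5171
  x_2 = 1.4017 - 0.05*16.8202 = 0.5607
  y_2 = -1.0646 - 0.05*-8.5171 = -0.6388
f(0.5607, -0.6388) = 6*0.5607^2 + 4*(-0.6388)^2 = 3.5183


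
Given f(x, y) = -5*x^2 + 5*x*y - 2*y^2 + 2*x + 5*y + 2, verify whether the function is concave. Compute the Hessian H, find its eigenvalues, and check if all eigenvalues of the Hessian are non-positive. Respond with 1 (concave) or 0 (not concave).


The Hessian of f(x,y) = -5*x^2 + 5*x*y - 2*y^2 + 2*x + 5*y + 2 is:
H = [[-10, 5], [5, -4]]
Trace = -10 - 4 = -14
Determinant = -10*-4 - (5)^2 = 15
Discriminant = (-14)^2 - 4*15 = 136.0
Eigenvalues: lambda_1 = -12.831, lambda_2 = -1.169
The function is concave.

1


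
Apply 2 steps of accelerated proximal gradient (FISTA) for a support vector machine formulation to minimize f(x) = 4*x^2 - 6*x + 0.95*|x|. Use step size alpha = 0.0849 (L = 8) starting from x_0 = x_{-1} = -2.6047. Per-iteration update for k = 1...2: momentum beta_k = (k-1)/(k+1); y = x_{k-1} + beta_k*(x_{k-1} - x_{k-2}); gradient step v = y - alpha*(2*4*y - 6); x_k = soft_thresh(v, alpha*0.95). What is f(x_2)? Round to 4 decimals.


FISTA on f(x) = 4*x^2 - 6*x + 0.95*|x|
L = 8, alpha = 0.0849
Iteration 1: beta = 0.0, y = -2.6047 + 0.0*(-2.6047 + 2.6047) = -2.6047
  grad(y) = -26.8376, v = y - alpha*grad = -0.3262
  prox(v) = soft_thresh(-0.3262, 0.0807) = -0.2455
Iteration 2: beta = 0.3333, y = -0.2455 + 0.3333*(-0.2455 + 2.6047) = 0.5409
  grad(y) = -1.6731, v = y - alpha*grad = 0.6829
  prox(v) = soft_thresh(0.6829, 0.0807) = 0.6023
f(x_2) = 4*0.6023^2 - 6*0.6023 + 0.95*|0.6023| = -1.5905


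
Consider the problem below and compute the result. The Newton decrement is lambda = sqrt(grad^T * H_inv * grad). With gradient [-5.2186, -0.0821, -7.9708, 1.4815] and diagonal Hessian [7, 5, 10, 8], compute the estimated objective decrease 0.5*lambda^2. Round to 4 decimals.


Step 1: H is diagonal, so H^(-1) * g = [-0.7455, -0.0164, -0.7971, 0.1852].
Step 2: g^T H^(-1) g = sum_i g_i^2 / H_ii
  = (-5.2186)^2/7 + (-0.0821)^2/5 + (-7.9708)^2/10 + (1.4815)^2/8
  = 3.8905 + 0.0013 + 6.3534 + 0.2744 = 10.5196
Step 3: Objective decrease = 0.5 * g^T H^(-1) g = 5.2598


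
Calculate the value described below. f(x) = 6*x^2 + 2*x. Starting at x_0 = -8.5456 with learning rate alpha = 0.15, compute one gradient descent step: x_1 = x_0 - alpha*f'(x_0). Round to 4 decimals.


We compute the gradient at x_0 and apply the update.
f'(x) = 12*x + 2
f'(-8.5456) = 12*-8.5456 + 2 = -100.5472
x_1 = -8.5456 - 0.15*-100.5472 = 6.5365


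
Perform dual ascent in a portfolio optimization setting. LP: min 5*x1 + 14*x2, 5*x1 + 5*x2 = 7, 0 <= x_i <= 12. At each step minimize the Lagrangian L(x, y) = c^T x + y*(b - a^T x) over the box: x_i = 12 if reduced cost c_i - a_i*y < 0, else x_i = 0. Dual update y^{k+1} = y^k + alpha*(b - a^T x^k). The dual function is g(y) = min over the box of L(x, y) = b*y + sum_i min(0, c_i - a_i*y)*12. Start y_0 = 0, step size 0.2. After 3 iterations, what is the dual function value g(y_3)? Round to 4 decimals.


Dual ascent for LP: min 5*x1 + 14*x2, 5*x1 + 5*x2 = 7, 0 <= x_i <= 12
Step 1: y^k = 0.0, reduced costs: (5.0, 14.0)
  x^k = (0.0, 0.0), subgradient = b - a^T x = 7.0
  y^{k+1} = 0.0 + 0.2*7.0 = 1.4
Step 2: y^k = 1.4, reduced costs: (-2.0, 7.0)
  x^k = (12.0, 0.0), subgradient = b - a^T x = -53.0
  y^{k+1} = 1.4 + 0.2*-53.0 = -9.2
Step 3: y^k = -9.2, reduced costs: (51.0, 60.0)
  x^k = (0.0, 0.0), subgradient = b - a^T x = 7.0
  y^{k+1} = -9.2 + 0.2*7.0 = -7.8
Dual objective at y_3 = -7.8: reduced costs (44.0, 53.0), box minimizer x = (0.0, 0.0)
g(y_3) = b*y + (c1 - a1*y)*x1 + (c2 - a2*y)*x2 = 7*(-7.8) + 44.0*0.0 + 53.0*0.0 = -54.6 + 0.0 + 0.0 = -54.6


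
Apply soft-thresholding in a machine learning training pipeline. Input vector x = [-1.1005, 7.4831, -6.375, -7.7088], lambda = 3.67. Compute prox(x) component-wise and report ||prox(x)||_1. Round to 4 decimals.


Soft-thresholding with lambda = 3.67:
prox(-1.1005) = sign(-1.1005)*max(|-1.1005| - 3.67, 0) = 0.0
prox(7.4831) = sign(7.4831)*max(|7.4831| - 3.67, 0) = 3.8131
prox(-6.375) = sign(-6.375)*max(|-6.375| - 3.67, 0) = -2.705
prox(-7.7088) = sign(-7.7088)*max(|-7.7088| - 3.67, 0) = -4.0388
prox(x) = [0.0, 3.8131, -2.705, -4.0388]
||prox(x)||_1 = 0.0 + 3.8131 + 2.705 + 4.0388 = 10.5569


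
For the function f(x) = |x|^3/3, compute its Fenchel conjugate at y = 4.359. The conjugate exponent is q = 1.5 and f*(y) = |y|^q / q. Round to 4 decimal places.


The conjugate exponent q satisfies 1/p + 1/q = 1.
p = 3, so q = 3/(3 - 1) = 1.5
|y|^q = 4.359^1.5 = 9.1008
f*(4.359) = 9.1008 / 1.5 = 6.0672


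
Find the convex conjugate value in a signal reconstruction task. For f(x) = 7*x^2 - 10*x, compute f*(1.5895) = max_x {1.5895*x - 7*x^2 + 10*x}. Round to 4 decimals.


f*(y) = sup_x {y*x - a*x^2 - b*x} = sup_x {(y-b)*x - a*x^2}
FOC: (y - b) - 2a*x = 0 => x* = (y - b)/(2a)
x* = (1.5895 + 10)/(2*7) = 0.8278
f*(1.5895) = (y-b)^2/(4a) = (1.5895 + 10)^2/(4*7)
= 134.3165/28 = 4.797


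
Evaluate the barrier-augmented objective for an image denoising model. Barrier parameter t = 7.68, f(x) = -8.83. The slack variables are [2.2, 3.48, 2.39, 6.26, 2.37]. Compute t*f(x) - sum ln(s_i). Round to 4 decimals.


Step 1: Compute log-barrier.
ln values: [0.7885, 1.247, 0.8713, 1.8342, 0.8629]
phi = -(0.7885 + 1.247 + 0.8713 + 1.8342 + 0.8629) = -5.6039
Step 2: Compute augmented objective.
t*f(x) = 7.68*-8.83 = -67.8144
Total = -67.8144 - 5.6039 = -73.4183


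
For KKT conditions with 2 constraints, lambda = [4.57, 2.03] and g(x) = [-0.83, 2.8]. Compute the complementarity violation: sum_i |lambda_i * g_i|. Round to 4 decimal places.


KKT complementary slackness check:
lambda_1 * g_1 = 4.57 * -0.83 = -3.7931
lambda_2 * g_2 = 2.03 * 2.8 = 5.684
Total violation = 3.7931 + 5.684 = 9.4771
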